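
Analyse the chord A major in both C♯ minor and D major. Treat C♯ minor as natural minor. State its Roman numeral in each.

VI in C♯ minor; V in D major

The scale of C♯ minor (natural minor) is C♯ D♯ E F♯ G♯ A B; A is degree 6, and the triad built there (A-C♯-E) is major, so it is VI.
The scale of D major is D E F♯ G A B C♯; A is degree 5, and the triad built there (A-C♯-E) is major, so it is V.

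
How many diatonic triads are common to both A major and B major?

2

Diatonic triads of A major: A (I), Bm (ii), C#m (iii), D (IV), E (V), F#m (vi), G#dim (vii°).
Diatonic triads of B major: B (I), C#m (ii), D#m (iii), E (IV), F# (V), G#m (vi), A#dim (vii°).
Matching root and quality in both lists: C#m, E.
That gives 2 common triads.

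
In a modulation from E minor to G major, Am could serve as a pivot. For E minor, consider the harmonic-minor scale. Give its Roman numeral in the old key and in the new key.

iv in E minor; ii in G major

The scale of E minor (harmonic minor) is E F# G A B C D#; A is degree 4, and the triad built there (A-C-E) is minor, so it is iv.
The scale of G major is G A B C D E F#; A is degree 2, and the triad built there (A-C-E) is minor, so it is ii.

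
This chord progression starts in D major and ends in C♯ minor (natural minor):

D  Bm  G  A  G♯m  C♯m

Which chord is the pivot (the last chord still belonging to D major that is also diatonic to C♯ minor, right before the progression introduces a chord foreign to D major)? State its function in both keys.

A — V in D major, VI in C♯ minor

Chords diatonic to D major: D, Em, F♯m, G, A, Bm, C♯dim.
Reading the progression, the first chord not in that set is G♯m, so the modulation leaves D major there.
The chord immediately before G♯m is A, which is diatonic to both keys: V in D major and VI in C♯ minor.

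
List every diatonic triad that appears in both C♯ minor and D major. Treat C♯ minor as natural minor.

Triads in C♯ minor (natural minor): C♯m (i), D♯dim (ii°), E (III), F♯m (iv), G♯m (v), A (VI), B (VII).
Triads in D major: D (I), Em (ii), F♯m (iii), G (IV), A (V), Bm (vi), C♯dim (vii°).
Shared triads with their functions: F♯m (iv in C♯ minor, iii in D major); A (VI in C♯ minor, V in D major).

F♯m, A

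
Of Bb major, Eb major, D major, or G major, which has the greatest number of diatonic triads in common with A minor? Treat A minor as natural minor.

G major

Triads of A minor (natural minor): Am (i), Bdim (ii°), C (III), Dm (iv), Em (v), F (VI), G (VII).
Bb major shares 2: Dm, F.
Eb major shares 0: none.
D major shares 2: Em, G.
G major shares 4: Am, C, Em, G.
The most common triads (4) are shared with G major.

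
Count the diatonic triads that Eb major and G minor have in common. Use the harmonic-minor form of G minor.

3

Diatonic triads of Eb major: Eb (I), Fm (ii), Gm (iii), Ab (IV), Bb (V), Cm (vi), Ddim (vii°).
Diatonic triads of G minor (harmonic minor): Gm (i), Adim (ii°), Bbaug (III+), Cm (iv), D (V), Eb (VI), F#dim (vii°).
Matching root and quality in both lists: Eb, Gm, Cm.
That gives 3 common triads.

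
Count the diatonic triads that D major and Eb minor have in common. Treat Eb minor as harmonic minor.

Diatonic triads of D major: D (I), Em (ii), F#m (iii), G (IV), A (V), Bm (vi), C#dim (vii°).
Diatonic triads of Eb minor (harmonic minor): Ebm (i), Fdim (ii°), Gbaug (III+), Abm (iv), Bb (V), Cb (VI), Ddim (vii°).
No triad has the same root and quality in both keys.

0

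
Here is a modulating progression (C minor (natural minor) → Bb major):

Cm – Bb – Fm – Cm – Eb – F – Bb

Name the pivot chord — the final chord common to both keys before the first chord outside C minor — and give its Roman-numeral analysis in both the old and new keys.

Eb — III in C minor, IV in Bb major

Chords diatonic to C minor: Cm, Ddim, Eb, Fm, Gm, Ab, Bb.
Reading the progression, the first chord not in that set is F, so the modulation leaves C minor there.
The chord immediately before F is Eb, which is diatonic to both keys: III in C minor and IV in Bb major.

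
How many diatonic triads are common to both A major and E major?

Diatonic triads of A major: A (I), Bm (ii), C♯m (iii), D (IV), E (V), F♯m (vi), G♯dim (vii°).
Diatonic triads of E major: E (I), F♯m (ii), G♯m (iii), A (IV), B (V), C♯m (vi), D♯dim (vii°).
Matching root and quality in both lists: A, C♯m, E, F♯m.
That gives 4 common triads.

4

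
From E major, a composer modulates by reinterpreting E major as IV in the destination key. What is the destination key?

B major

The numeral IV denotes a major triad on scale degree 4. With E on degree 4, the tonic of the new key is B.
Degree 4 carries a major triad in major keys, so the destination is B major.
Check: the diatonic triads of B major are B (I), C#m (ii), D#m (iii), E (IV), F# (V), G#m (vi), A#dim (vii°) — E major is indeed IV.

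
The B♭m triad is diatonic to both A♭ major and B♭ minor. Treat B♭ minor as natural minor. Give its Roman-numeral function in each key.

The scale of A♭ major is A♭ B♭ C D♭ E♭ F G; B♭ is degree 2, and the triad built there (B♭-D♭-F) is minor, so it is ii.
The scale of B♭ minor (natural minor) is B♭ C D♭ E♭ F G♭ A♭; B♭ is degree 1, and the triad built there (B♭-D♭-F) is minor, so it is i.

ii in A♭ major; i in B♭ minor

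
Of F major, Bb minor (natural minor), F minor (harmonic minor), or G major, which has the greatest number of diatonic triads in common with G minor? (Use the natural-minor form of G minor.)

Triads of G minor (natural minor): Gm (i), Adim (ii°), Bb (III), Cm (iv), Dm (v), Eb (VI), F (VII).
F major shares 4: Gm, Bb, Dm, F.
Bb minor (natural minor) shares 0: none.
F minor (harmonic minor) shares 0: none.
G major shares 0: none.
The most common triads (4) are shared with F major.

F major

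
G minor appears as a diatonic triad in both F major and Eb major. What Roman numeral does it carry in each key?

ii in F major; iii in Eb major

The scale of F major is F G A Bb C D E; G is degree 2, and the triad built there (G-Bb-D) is minor, so it is ii.
The scale of Eb major is Eb F G Ab Bb C D; G is degree 3, and the triad built there (G-Bb-D) is minor, so it is iii.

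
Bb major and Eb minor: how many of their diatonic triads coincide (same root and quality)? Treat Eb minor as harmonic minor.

Diatonic triads of Bb major: Bb (I), Cm (ii), Dm (iii), Eb (IV), F (V), Gm (vi), Adim (vii°).
Diatonic triads of Eb minor (harmonic minor): Ebm (i), Fdim (ii°), Gbaug (III+), Abm (iv), Bb (V), Cb (VI), Ddim (vii°).
Matching root and quality in both lists: Bb.
That gives 1 common triad.

1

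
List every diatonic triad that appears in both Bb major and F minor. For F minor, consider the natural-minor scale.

Cm, Eb

Triads in Bb major: Bb (I), Cm (ii), Dm (iii), Eb (IV), F (V), Gm (vi), Adim (vii°).
Triads in F minor (natural minor): Fm (i), Gdim (ii°), Ab (III), Bbm (iv), Cm (v), Db (VI), Eb (VII).
Shared triads with their functions: Cm (ii in Bb major, v in F minor); Eb (IV in Bb major, VII in F minor).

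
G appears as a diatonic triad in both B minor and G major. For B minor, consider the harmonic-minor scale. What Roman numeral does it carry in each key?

VI in B minor; I in G major

The scale of B minor (harmonic minor) is B C# D E F# G A#; G is degree 6, and the triad built there (G-B-D) is major, so it is VI.
The scale of G major is G A B C D E F#; G is degree 1, and the triad built there (G-B-D) is major, so it is I.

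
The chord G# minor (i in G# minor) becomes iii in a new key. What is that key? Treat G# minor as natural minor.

The numeral iii denotes a minor triad on scale degree 3. With G# on degree 3, the tonic of the new key is E.
Degree 3 carries a minor triad in major keys, so the destination is E major.
Check: the diatonic triads of E major are E (I), F#m (ii), G#m (iii), A (IV), B (V), C#m (vi), D#dim (vii°) — G# minor is indeed iii.

E major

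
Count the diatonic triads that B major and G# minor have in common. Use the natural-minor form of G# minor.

7

Diatonic triads of B major: B major (I), C# minor (ii), D# minor (iii), E major (IV), F# major (V), G# minor (vi), A# diminished (vii°).
Diatonic triads of G# minor (natural minor): G# minor (i), A# diminished (ii°), B major (III), C# minor (iv), D# minor (v), E major (VI), F# major (VII).
Matching root and quality in both lists: B major, C# minor, D# minor, E major, F# major, G# minor, A# diminished.
That gives 7 common triads.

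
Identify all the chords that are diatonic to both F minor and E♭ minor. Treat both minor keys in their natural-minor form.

Triads in F minor (natural minor): F minor (i), G diminished (ii°), A♭ major (III), B♭ minor (iv), C minor (v), D♭ major (VI), E♭ major (VII).
Triads in E♭ minor (natural minor): E♭ minor (i), F diminished (ii°), G♭ major (III), A♭ minor (iv), B♭ minor (v), C♭ major (VI), D♭ major (VII).
Shared triads with their functions: B♭ minor (iv in F minor, v in E♭ minor); D♭ major (VI in F minor, VII in E♭ minor).

B♭m, D♭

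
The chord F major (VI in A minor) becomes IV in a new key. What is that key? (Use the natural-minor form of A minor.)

The numeral IV denotes a major triad on scale degree 4. With F on degree 4, the tonic of the new key is C.
Degree 4 carries a major triad in major keys, so the destination is C major.
Check: the diatonic triads of C major are C (I), Dm (ii), Em (iii), F (IV), G (V), Am (vi), Bdim (vii°) — F major is indeed IV.

C major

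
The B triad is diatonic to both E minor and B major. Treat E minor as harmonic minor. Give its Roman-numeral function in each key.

V in E minor; I in B major

The scale of E minor (harmonic minor) is E F# G A B C D#; B is degree 5, and the triad built there (B-D#-F#) is major, so it is V.
The scale of B major is B C# D# E F# G# A#; B is degree 1, and the triad built there (B-D#-F#) is major, so it is I.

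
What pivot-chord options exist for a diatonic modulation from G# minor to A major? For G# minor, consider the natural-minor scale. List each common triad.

Triads in G# minor (natural minor): G# minor (i), A# diminished (ii°), B major (III), C# minor (iv), D# minor (v), E major (VI), F# major (VII).
Triads in A major: A major (I), B minor (ii), C# minor (iii), D major (IV), E major (V), F# minor (vi), G# diminished (vii°).
Shared triads with their functions: C# minor (iv in G# minor, iii in A major); E major (VI in G# minor, V in A major).

C#m, E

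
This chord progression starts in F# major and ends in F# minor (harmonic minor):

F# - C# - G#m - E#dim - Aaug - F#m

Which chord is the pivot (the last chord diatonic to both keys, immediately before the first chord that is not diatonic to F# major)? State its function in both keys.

Chords diatonic to F# major: F#, G#m, A#m, B, C#, D#m, E#dim.
Reading the progression, the first chord not in that set is Aaug, so the modulation leaves F# major there.
The chord immediately before Aaug is E#dim, which is diatonic to both keys: vii° in F# major and vii° in F# minor.

E#dim — vii° in F# major, vii° in F# minor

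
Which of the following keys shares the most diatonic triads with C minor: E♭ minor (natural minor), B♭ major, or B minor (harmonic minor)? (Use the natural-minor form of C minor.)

B♭ major

Triads of C minor (natural minor): Cm (i), Ddim (ii°), E♭ (III), Fm (iv), Gm (v), A♭ (VI), B♭ (VII).
E♭ minor (natural minor) shares 0: none.
B♭ major shares 4: Cm, E♭, Gm, B♭.
B minor (harmonic minor) shares 0: none.
The most common triads (4) are shared with B♭ major.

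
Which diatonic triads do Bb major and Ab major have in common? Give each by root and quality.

Cm, Eb

Triads in Bb major: Bb major (I), C minor (ii), D minor (iii), Eb major (IV), F major (V), G minor (vi), A diminished (vii°).
Triads in Ab major: Ab major (I), Bb minor (ii), C minor (iii), Db major (IV), Eb major (V), F minor (vi), G diminished (vii°).
Shared triads with their functions: C minor (ii in Bb major, iii in Ab major); Eb major (IV in Bb major, V in Ab major).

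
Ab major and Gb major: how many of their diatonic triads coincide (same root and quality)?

2

Diatonic triads of Ab major: Ab (I), Bbm (ii), Cm (iii), Db (IV), Eb (V), Fm (vi), Gdim (vii°).
Diatonic triads of Gb major: Gb (I), Abm (ii), Bbm (iii), Cb (IV), Db (V), Ebm (vi), Fdim (vii°).
Matching root and quality in both lists: Bbm, Db.
That gives 2 common triads.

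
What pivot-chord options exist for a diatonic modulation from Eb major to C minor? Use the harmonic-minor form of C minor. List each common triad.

Triads in Eb major: Eb (I), Fm (ii), Gm (iii), Ab (IV), Bb (V), Cm (vi), Ddim (vii°).
Triads in C minor (harmonic minor): Cm (i), Ddim (ii°), Ebaug (III+), Fm (iv), G (V), Ab (VI), Bdim (vii°).
Shared triads with their functions: Fm (ii in Eb major, iv in C minor); Ab (IV in Eb major, VI in C minor); Cm (vi in Eb major, i in C minor); Ddim (vii° in Eb major, ii° in C minor).

Fm, Ab, Cm, Ddim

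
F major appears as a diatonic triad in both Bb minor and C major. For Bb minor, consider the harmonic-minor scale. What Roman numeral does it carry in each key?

The scale of Bb minor (harmonic minor) is Bb C Db Eb F Gb A; F is degree 5, and the triad built there (F-A-C) is major, so it is V.
The scale of C major is C D E F G A B; F is degree 4, and the triad built there (F-A-C) is major, so it is IV.

V in Bb minor; IV in C major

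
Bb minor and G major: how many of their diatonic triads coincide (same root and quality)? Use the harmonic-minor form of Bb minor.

0

Diatonic triads of Bb minor (harmonic minor): Bbm (i), Cdim (ii°), Dbaug (III+), Ebm (iv), F (V), Gb (VI), Adim (vii°).
Diatonic triads of G major: G (I), Am (ii), Bm (iii), C (IV), D (V), Em (vi), F#dim (vii°).
No triad has the same root and quality in both keys.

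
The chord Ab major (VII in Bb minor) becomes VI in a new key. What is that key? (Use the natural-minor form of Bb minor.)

C minor

The numeral VI denotes a major triad on scale degree 6. With Ab on degree 6, the tonic of the new key is C.
Degree 6 carries a major triad in minor keys, so the destination is C minor.
Check: the diatonic triads of C minor (natural minor) are Cm (i), Ddim (ii°), Eb (III), Fm (iv), Gm (v), Ab (VI), Bb (VII) — Ab major is indeed VI.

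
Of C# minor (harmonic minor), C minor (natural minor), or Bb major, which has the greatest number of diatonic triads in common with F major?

Triads of F major: F major (I), G minor (ii), A minor (iii), Bb major (IV), C major (V), D minor (vi), E diminished (vii°).
C# minor (harmonic minor) shares 0: none.
C minor (natural minor) shares 2: Gm, Bb.
Bb major shares 4: F, Gm, Bb, Dm.
The most common triads (4) are shared with Bb major.

Bb major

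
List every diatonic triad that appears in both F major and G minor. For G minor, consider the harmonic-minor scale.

Triads in F major: F (I), Gm (ii), Am (iii), Bb (IV), C (V), Dm (vi), Edim (vii°).
Triads in G minor (harmonic minor): Gm (i), Adim (ii°), Bbaug (III+), Cm (iv), D (V), Eb (VI), F#dim (vii°).
Shared triads with their functions: Gm (ii in F major, i in G minor).

Gm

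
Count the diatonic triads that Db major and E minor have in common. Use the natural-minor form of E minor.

0

Diatonic triads of Db major: Db (I), Ebm (ii), Fm (iii), Gb (IV), Ab (V), Bbm (vi), Cdim (vii°).
Diatonic triads of E minor (natural minor): Em (i), F#dim (ii°), G (III), Am (iv), Bm (v), C (VI), D (VII).
No triad has the same root and quality in both keys.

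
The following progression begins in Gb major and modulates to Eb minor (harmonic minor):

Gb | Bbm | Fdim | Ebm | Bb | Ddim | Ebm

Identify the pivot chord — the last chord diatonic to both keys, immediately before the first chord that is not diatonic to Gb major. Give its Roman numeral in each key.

Chords diatonic to Gb major: Gb, Abm, Bbm, Cb, Db, Ebm, Fdim.
Reading the progression, the first chord not in that set is Bb, so the modulation leaves Gb major there.
The chord immediately before Bb is Ebm, which is diatonic to both keys: vi in Gb major and i in Eb minor.

Ebm — vi in Gb major, i in Eb minor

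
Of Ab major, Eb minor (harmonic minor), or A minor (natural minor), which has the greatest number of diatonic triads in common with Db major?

Ab major

Triads of Db major: Db major (I), Eb minor (ii), F minor (iii), Gb major (IV), Ab major (V), Bb minor (vi), C diminished (vii°).
Ab major shares 4: Db, Fm, Ab, Bbm.
Eb minor (harmonic minor) shares 1: Ebm.
A minor (natural minor) shares 0: none.
The most common triads (4) are shared with Ab major.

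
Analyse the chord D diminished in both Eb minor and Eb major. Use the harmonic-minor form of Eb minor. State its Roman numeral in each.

vii° in Eb minor; vii° in Eb major

The scale of Eb minor (harmonic minor) is Eb F Gb Ab Bb Cb D; D is degree 7, and the triad built there (D-F-Ab) is diminished, so it is vii°.
The scale of Eb major is Eb F G Ab Bb C D; D is degree 7, and the triad built there (D-F-Ab) is diminished, so it is vii°.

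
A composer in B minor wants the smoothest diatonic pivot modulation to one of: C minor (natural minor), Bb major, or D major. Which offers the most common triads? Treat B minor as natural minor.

D major

Triads of B minor (natural minor): Bm (i), C#dim (ii°), D (III), Em (iv), F#m (v), G (VI), A (VII).
C minor (natural minor) shares 0: none.
Bb major shares 0: none.
D major shares 7: Bm, C#dim, D, Em, F#m, G, A.
The most common triads (7) are shared with D major.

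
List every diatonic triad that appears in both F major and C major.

F, Am, C, Dm

Triads in F major: F (I), Gm (ii), Am (iii), Bb (IV), C (V), Dm (vi), Edim (vii°).
Triads in C major: C (I), Dm (ii), Em (iii), F (IV), G (V), Am (vi), Bdim (vii°).
Shared triads with their functions: F (I in F major, IV in C major); Am (iii in F major, vi in C major); C (V in F major, I in C major); Dm (vi in F major, ii in C major).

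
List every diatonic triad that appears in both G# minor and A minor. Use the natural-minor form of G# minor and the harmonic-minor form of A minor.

E

Triads in G# minor (natural minor): G#m (i), A#dim (ii°), B (III), C#m (iv), D#m (v), E (VI), F# (VII).
Triads in A minor (harmonic minor): Am (i), Bdim (ii°), Caug (III+), Dm (iv), E (V), F (VI), G#dim (vii°).
Shared triads with their functions: E (VI in G# minor, V in A minor).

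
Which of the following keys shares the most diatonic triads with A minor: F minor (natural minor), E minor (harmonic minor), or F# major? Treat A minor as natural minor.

E minor

Triads of A minor (natural minor): Am (i), Bdim (ii°), C (III), Dm (iv), Em (v), F (VI), G (VII).
F minor (natural minor) shares 0: none.
E minor (harmonic minor) shares 3: Am, C, Em.
F# major shares 0: none.
The most common triads (3) are shared with E minor.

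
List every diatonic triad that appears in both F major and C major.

F, Am, C, Dm

Triads in F major: F major (I), G minor (ii), A minor (iii), Bb major (IV), C major (V), D minor (vi), E diminished (vii°).
Triads in C major: C major (I), D minor (ii), E minor (iii), F major (IV), G major (V), A minor (vi), B diminished (vii°).
Shared triads with their functions: F major (I in F major, IV in C major); A minor (iii in F major, vi in C major); C major (V in F major, I in C major); D minor (vi in F major, ii in C major).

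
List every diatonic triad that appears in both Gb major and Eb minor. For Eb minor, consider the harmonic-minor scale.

Triads in Gb major: Gb major (I), Ab minor (ii), Bb minor (iii), Cb major (IV), Db major (V), Eb minor (vi), F diminished (vii°).
Triads in Eb minor (harmonic minor): Eb minor (i), F diminished (ii°), Gb augmented (III+), Ab minor (iv), Bb major (V), Cb major (VI), D diminished (vii°).
Shared triads with their functions: Ab minor (ii in Gb major, iv in Eb minor); Cb major (IV in Gb major, VI in Eb minor); Eb minor (vi in Gb major, i in Eb minor); F diminished (vii° in Gb major, ii° in Eb minor).

Abm, Cb, Ebm, Fdim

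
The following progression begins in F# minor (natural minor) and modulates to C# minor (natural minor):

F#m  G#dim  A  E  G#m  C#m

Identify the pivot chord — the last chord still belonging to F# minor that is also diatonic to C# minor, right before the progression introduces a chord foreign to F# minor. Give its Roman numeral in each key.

Chords diatonic to F# minor: F#m, G#dim, A, Bm, C#m, D, E.
Reading the progression, the first chord not in that set is G#m, so the modulation leaves F# minor there.
The chord immediately before G#m is E, which is diatonic to both keys: VII in F# minor and III in C# minor.

E — VII in F# minor, III in C# minor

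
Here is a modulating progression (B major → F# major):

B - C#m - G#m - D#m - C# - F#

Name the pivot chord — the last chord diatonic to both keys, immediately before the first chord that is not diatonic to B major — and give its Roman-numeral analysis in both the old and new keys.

Chords diatonic to B major: B, C#m, D#m, E, F#, G#m, A#dim.
Reading the progression, the first chord not in that set is C#, so the modulation leaves B major there.
The chord immediately before C# is D#m, which is diatonic to both keys: iii in B major and vi in F# major.

D#m — iii in B major, vi in F# major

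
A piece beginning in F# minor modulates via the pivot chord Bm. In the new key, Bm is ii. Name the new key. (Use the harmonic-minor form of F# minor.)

A major

The numeral ii denotes a minor triad on scale degree 2. With B on degree 2, the tonic of the new key is A.
Degree 2 carries a minor triad in major keys, so the destination is A major.
Check: the diatonic triads of A major are A (I), Bm (ii), C#m (iii), D (IV), E (V), F#m (vi), G#dim (vii°) — Bm is indeed ii.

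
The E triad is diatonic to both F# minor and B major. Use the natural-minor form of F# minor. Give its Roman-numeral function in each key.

The scale of F# minor (natural minor) is F# G# A B C# D E; E is degree 7, and the triad built there (E-G#-B) is major, so it is VII.
The scale of B major is B C# D# E F# G# A#; E is degree 4, and the triad built there (E-G#-B) is major, so it is IV.

VII in F# minor; IV in B major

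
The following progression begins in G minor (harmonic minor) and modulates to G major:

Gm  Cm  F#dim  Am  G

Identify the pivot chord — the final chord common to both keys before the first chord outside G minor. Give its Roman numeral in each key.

Chords diatonic to G minor: Gm, Adim, Bbaug, Cm, D, Eb, F#dim.
Reading the progression, the first chord not in that set is Am, so the modulation leaves G minor there.
The chord immediately before Am is F#dim, which is diatonic to both keys: vii° in G minor and vii° in G major.

F#dim — vii° in G minor, vii° in G major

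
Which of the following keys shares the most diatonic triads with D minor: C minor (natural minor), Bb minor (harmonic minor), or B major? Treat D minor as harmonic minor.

C minor

Triads of D minor (harmonic minor): D minor (i), E diminished (ii°), F augmented (III+), G minor (iv), A major (V), Bb major (VI), C# diminished (vii°).
C minor (natural minor) shares 2: Gm, Bb.
Bb minor (harmonic minor) shares 0: none.
B major shares 0: none.
The most common triads (2) are shared with C minor.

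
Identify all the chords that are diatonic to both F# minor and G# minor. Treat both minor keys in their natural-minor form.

C#m, E

Triads in F# minor (natural minor): F#m (i), G#dim (ii°), A (III), Bm (iv), C#m (v), D (VI), E (VII).
Triads in G# minor (natural minor): G#m (i), A#dim (ii°), B (III), C#m (iv), D#m (v), E (VI), F# (VII).
Shared triads with their functions: C#m (v in F# minor, iv in G# minor); E (VII in F# minor, VI in G# minor).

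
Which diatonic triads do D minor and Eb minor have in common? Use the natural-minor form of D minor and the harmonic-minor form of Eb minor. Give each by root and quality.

Triads in D minor (natural minor): Dm (i), Edim (ii°), F (III), Gm (iv), Am (v), Bb (VI), C (VII).
Triads in Eb minor (harmonic minor): Ebm (i), Fdim (ii°), Gbaug (III+), Abm (iv), Bb (V), Cb (VI), Ddim (vii°).
Shared triads with their functions: Bb (VI in D minor, V in Eb minor).

Bb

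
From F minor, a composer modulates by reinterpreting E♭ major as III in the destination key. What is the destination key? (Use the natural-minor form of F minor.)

C minor

The numeral III denotes a major triad on scale degree 3. With E♭ on degree 3, the tonic of the new key is C.
Degree 3 carries a major triad in natural-minor keys, so the destination is C minor.
Check: the diatonic triads of C minor (natural minor) are Cm (i), Ddim (ii°), E♭ (III), Fm (iv), Gm (v), A♭ (VI), B♭ (VII) — E♭ major is indeed III.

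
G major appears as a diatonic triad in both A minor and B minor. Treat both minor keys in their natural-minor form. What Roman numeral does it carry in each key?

VII in A minor; VI in B minor

The scale of A minor (natural minor) is A B C D E F G; G is degree 7, and the triad built there (G-B-D) is major, so it is VII.
The scale of B minor (natural minor) is B C# D E F# G A; G is degree 6, and the triad built there (G-B-D) is major, so it is VI.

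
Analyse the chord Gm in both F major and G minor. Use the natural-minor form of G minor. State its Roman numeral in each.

The scale of F major is F G A B♭ C D E; G is degree 2, and the triad built there (G-B♭-D) is minor, so it is ii.
The scale of G minor (natural minor) is G A B♭ C D E♭ F; G is degree 1, and the triad built there (G-B♭-D) is minor, so it is i.

ii in F major; i in G minor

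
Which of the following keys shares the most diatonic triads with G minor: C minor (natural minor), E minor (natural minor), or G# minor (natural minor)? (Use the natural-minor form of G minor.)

Triads of G minor (natural minor): G minor (i), A diminished (ii°), Bb major (III), C minor (iv), D minor (v), Eb major (VI), F major (VII).
C minor (natural minor) shares 4: Gm, Bb, Cm, Eb.
E minor (natural minor) shares 0: none.
G# minor (natural minor) shares 0: none.
The most common triads (4) are shared with C minor.

C minor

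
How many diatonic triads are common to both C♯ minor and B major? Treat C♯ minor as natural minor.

Diatonic triads of C♯ minor (natural minor): C♯ minor (i), D♯ diminished (ii°), E major (III), F♯ minor (iv), G♯ minor (v), A major (VI), B major (VII).
Diatonic triads of B major: B major (I), C♯ minor (ii), D♯ minor (iii), E major (IV), F♯ major (V), G♯ minor (vi), A♯ diminished (vii°).
Matching root and quality in both lists: C♯ minor, E major, G♯ minor, B major.
That gives 4 common triads.

4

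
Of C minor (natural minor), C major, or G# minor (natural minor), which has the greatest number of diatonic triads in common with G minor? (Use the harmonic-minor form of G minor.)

C minor

Triads of G minor (harmonic minor): Gm (i), Adim (ii°), Bbaug (III+), Cm (iv), D (V), Eb (VI), F#dim (vii°).
C minor (natural minor) shares 3: Gm, Cm, Eb.
C major shares 0: none.
G# minor (natural minor) shares 0: none.
The most common triads (3) are shared with C minor.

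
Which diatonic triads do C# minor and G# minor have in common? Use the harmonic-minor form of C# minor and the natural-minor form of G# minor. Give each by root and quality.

C#m

Triads in C# minor (harmonic minor): C# minor (i), D# diminished (ii°), E augmented (III+), F# minor (iv), G# major (V), A major (VI), B# diminished (vii°).
Triads in G# minor (natural minor): G# minor (i), A# diminished (ii°), B major (III), C# minor (iv), D# minor (v), E major (VI), F# major (VII).
Shared triads with their functions: C# minor (i in C# minor, iv in G# minor).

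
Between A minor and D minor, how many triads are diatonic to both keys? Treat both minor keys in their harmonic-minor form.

1

Diatonic triads of A minor (harmonic minor): Am (i), Bdim (ii°), Caug (III+), Dm (iv), E (V), F (VI), G#dim (vii°).
Diatonic triads of D minor (harmonic minor): Dm (i), Edim (ii°), Faug (III+), Gm (iv), A (V), Bb (VI), C#dim (vii°).
Matching root and quality in both lists: Dm.
That gives 1 common triad.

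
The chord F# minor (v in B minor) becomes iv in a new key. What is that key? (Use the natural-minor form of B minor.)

The numeral iv denotes a minor triad on scale degree 4. With F# on degree 4, the tonic of the new key is C#.
Degree 4 carries a minor triad in minor keys, so the destination is C# minor.
Check: the diatonic triads of C# minor (natural minor) are C#m (i), D#dim (ii°), E (III), F#m (iv), G#m (v), A (VI), B (VII) — F# minor is indeed iv.

C# minor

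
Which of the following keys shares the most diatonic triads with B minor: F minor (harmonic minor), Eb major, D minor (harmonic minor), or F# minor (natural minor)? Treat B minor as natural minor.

Triads of B minor (natural minor): Bm (i), C#dim (ii°), D (III), Em (iv), F#m (v), G (VI), A (VII).
F minor (harmonic minor) shares 0: none.
Eb major shares 0: none.
D minor (harmonic minor) shares 2: C#dim, A.
F# minor (natural minor) shares 4: Bm, D, F#m, A.
The most common triads (4) are shared with F# minor.

F# minor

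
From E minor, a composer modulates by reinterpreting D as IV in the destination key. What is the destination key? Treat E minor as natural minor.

A major

The numeral IV denotes a major triad on scale degree 4. With D on degree 4, the tonic of the new key is A.
Degree 4 carries a major triad in major keys, so the destination is A major.
Check: the diatonic triads of A major are A (I), Bm (ii), C#m (iii), D (IV), E (V), F#m (vi), G#dim (vii°) — D is indeed IV.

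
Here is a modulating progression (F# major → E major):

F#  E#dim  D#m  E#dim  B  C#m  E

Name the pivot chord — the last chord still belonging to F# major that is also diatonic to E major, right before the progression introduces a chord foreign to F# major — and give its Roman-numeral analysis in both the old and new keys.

Chords diatonic to F# major: F#, G#m, A#m, B, C#, D#m, E#dim.
Reading the progression, the first chord not in that set is C#m, so the modulation leaves F# major there.
The chord immediately before C#m is B, which is diatonic to both keys: IV in F# major and V in E major.

B — IV in F# major, V in E major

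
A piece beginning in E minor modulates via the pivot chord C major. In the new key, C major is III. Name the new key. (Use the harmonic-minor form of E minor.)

The numeral III denotes a major triad on scale degree 3. With C on degree 3, the tonic of the new key is A.
Degree 3 carries a major triad in natural-minor keys, so the destination is A minor.
Check: the diatonic triads of A minor (natural minor) are Am (i), Bdim (ii°), C (III), Dm (iv), Em (v), F (VI), G (VII) — C major is indeed III.

A minor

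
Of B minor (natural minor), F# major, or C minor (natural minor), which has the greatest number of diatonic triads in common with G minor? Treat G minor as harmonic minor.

C minor

Triads of G minor (harmonic minor): G minor (i), A diminished (ii°), Bb augmented (III+), C minor (iv), D major (V), Eb major (VI), F# diminished (vii°).
B minor (natural minor) shares 1: D.
F# major shares 0: none.
C minor (natural minor) shares 3: Gm, Cm, Eb.
The most common triads (3) are shared with C minor.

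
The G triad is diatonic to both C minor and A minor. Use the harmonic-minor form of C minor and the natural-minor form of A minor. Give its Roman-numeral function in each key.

V in C minor; VII in A minor

The scale of C minor (harmonic minor) is C D Eb F G Ab B; G is degree 5, and the triad built there (G-B-D) is major, so it is V.
The scale of A minor (natural minor) is A B C D E F G; G is degree 7, and the triad built there (G-B-D) is major, so it is VII.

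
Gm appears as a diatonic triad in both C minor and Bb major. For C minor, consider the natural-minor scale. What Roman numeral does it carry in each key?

The scale of C minor (natural minor) is C D Eb F G Ab Bb; G is degree 5, and the triad built there (G-Bb-D) is minor, so it is v.
The scale of Bb major is Bb C D Eb F G A; G is degree 6, and the triad built there (G-Bb-D) is minor, so it is vi.

v in C minor; vi in Bb major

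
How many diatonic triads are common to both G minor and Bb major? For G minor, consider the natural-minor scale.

7

Diatonic triads of G minor (natural minor): Gm (i), Adim (ii°), Bb (III), Cm (iv), Dm (v), Eb (VI), F (VII).
Diatonic triads of Bb major: Bb (I), Cm (ii), Dm (iii), Eb (IV), F (V), Gm (vi), Adim (vii°).
Matching root and quality in both lists: Gm, Adim, Bb, Cm, Dm, Eb, F.
That gives 7 common triads.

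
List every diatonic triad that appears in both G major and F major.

Am, C

Triads in G major: G (I), Am (ii), Bm (iii), C (IV), D (V), Em (vi), F#dim (vii°).
Triads in F major: F (I), Gm (ii), Am (iii), Bb (IV), C (V), Dm (vi), Edim (vii°).
Shared triads with their functions: Am (ii in G major, iii in F major); C (IV in G major, V in F major).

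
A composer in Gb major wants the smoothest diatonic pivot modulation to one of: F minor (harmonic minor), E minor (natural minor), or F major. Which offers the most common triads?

F minor

Triads of Gb major: Gb major (I), Ab minor (ii), Bb minor (iii), Cb major (IV), Db major (V), Eb minor (vi), F diminished (vii°).
F minor (harmonic minor) shares 2: Bbm, Db.
E minor (natural minor) shares 0: none.
F major shares 0: none.
The most common triads (2) are shared with F minor.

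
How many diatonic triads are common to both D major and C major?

2

Diatonic triads of D major: D (I), Em (ii), F#m (iii), G (IV), A (V), Bm (vi), C#dim (vii°).
Diatonic triads of C major: C (I), Dm (ii), Em (iii), F (IV), G (V), Am (vi), Bdim (vii°).
Matching root and quality in both lists: Em, G.
That gives 2 common triads.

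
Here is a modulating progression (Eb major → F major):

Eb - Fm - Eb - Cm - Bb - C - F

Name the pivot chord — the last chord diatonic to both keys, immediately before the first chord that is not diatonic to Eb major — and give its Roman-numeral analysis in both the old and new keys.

Bb — V in Eb major, IV in F major

Chords diatonic to Eb major: Eb, Fm, Gm, Ab, Bb, Cm, Ddim.
Reading the progression, the first chord not in that set is C, so the modulation leaves Eb major there.
The chord immediately before C is Bb, which is diatonic to both keys: V in Eb major and IV in F major.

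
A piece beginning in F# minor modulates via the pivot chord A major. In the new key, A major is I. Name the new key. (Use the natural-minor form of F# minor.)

A major

The numeral I denotes a major triad on scale degree 1. With A on degree 1, the tonic of the new key is A.
Degree 1 carries a major triad in major keys, so the destination is A major.
Check: the diatonic triads of A major are A (I), Bm (ii), C#m (iii), D (IV), E (V), F#m (vi), G#dim (vii°) — A major is indeed I.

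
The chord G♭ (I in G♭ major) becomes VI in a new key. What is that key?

B♭ minor

The numeral VI denotes a major triad on scale degree 6. With G♭ on degree 6, the tonic of the new key is B♭.
Degree 6 carries a major triad in minor keys, so the destination is B♭ minor.
Check: the diatonic triads of B♭ minor (natural minor) are B♭m (i), Cdim (ii°), D♭ (III), E♭m (iv), Fm (v), G♭ (VI), A♭ (VII) — G♭ is indeed VI.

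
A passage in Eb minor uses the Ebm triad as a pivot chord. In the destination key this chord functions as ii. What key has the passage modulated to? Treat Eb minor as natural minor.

Db major

The numeral ii denotes a minor triad on scale degree 2. With Eb on degree 2, the tonic of the new key is Db.
Degree 2 carries a minor triad in major keys, so the destination is Db major.
Check: the diatonic triads of Db major are Db (I), Ebm (ii), Fm (iii), Gb (IV), Ab (V), Bbm (vi), Cdim (vii°) — Ebm is indeed ii.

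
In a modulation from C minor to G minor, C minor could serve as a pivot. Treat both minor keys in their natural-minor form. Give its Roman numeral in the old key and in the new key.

The scale of C minor (natural minor) is C D Eb F G Ab Bb; C is degree 1, and the triad built there (C-Eb-G) is minor, so it is i.
The scale of G minor (natural minor) is G A Bb C D Eb F; C is degree 4, and the triad built there (C-Eb-G) is minor, so it is iv.

i in C minor; iv in G minor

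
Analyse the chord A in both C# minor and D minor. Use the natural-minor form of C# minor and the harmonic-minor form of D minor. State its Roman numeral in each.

The scale of C# minor (natural minor) is C# D# E F# G# A B; A is degree 6, and the triad built there (A-C#-E) is major, so it is VI.
The scale of D minor (harmonic minor) is D E F G A Bb C#; A is degree 5, and the triad built there (A-C#-E) is major, so it is V.

VI in C# minor; V in D minor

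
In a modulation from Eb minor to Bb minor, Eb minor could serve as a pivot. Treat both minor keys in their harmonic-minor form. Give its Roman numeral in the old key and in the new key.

i in Eb minor; iv in Bb minor

The scale of Eb minor (harmonic minor) is Eb F Gb Ab Bb Cb D; Eb is degree 1, and the triad built there (Eb-Gb-Bb) is minor, so it is i.
The scale of Bb minor (harmonic minor) is Bb C Db Eb F Gb A; Eb is degree 4, and the triad built there (Eb-Gb-Bb) is minor, so it is iv.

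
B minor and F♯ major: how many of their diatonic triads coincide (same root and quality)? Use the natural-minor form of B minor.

Diatonic triads of B minor (natural minor): Bm (i), C♯dim (ii°), D (III), Em (iv), F♯m (v), G (VI), A (VII).
Diatonic triads of F♯ major: F♯ (I), G♯m (ii), A♯m (iii), B (IV), C♯ (V), D♯m (vi), E♯dim (vii°).
No triad has the same root and quality in both keys.

0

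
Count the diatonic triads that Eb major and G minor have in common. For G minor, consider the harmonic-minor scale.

Diatonic triads of Eb major: Eb (I), Fm (ii), Gm (iii), Ab (IV), Bb (V), Cm (vi), Ddim (vii°).
Diatonic triads of G minor (harmonic minor): Gm (i), Adim (ii°), Bbaug (III+), Cm (iv), D (V), Eb (VI), F#dim (vii°).
Matching root and quality in both lists: Eb, Gm, Cm.
That gives 3 common triads.

3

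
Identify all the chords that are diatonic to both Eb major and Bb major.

Eb, Gm, Bb, Cm

Triads in Eb major: Eb (I), Fm (ii), Gm (iii), Ab (IV), Bb (V), Cm (vi), Ddim (vii°).
Triads in Bb major: Bb (I), Cm (ii), Dm (iii), Eb (IV), F (V), Gm (vi), Adim (vii°).
Shared triads with their functions: Eb (I in Eb major, IV in Bb major); Gm (iii in Eb major, vi in Bb major); Bb (V in Eb major, I in Bb major); Cm (vi in Eb major, ii in Bb major).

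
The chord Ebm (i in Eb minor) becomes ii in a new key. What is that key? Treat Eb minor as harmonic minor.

The numeral ii denotes a minor triad on scale degree 2. With Eb on degree 2, the tonic of the new key is Db.
Degree 2 carries a minor triad in major keys, so the destination is Db major.
Check: the diatonic triads of Db major are Db (I), Ebm (ii), Fm (iii), Gb (IV), Ab (V), Bbm (vi), Cdim (vii°) — Ebm is indeed ii.

Db major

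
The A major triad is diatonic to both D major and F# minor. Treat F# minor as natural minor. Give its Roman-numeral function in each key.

V in D major; III in F# minor

The scale of D major is D E F# G A B C#; A is degree 5, and the triad built there (A-C#-E) is major, so it is V.
The scale of F# minor (natural minor) is F# G# A B C# D E; A is degree 3, and the triad built there (A-C#-E) is major, so it is III.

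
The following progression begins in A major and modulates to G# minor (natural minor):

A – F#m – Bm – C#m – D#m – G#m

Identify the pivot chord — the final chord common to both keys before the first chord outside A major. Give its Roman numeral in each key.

Chords diatonic to A major: A, Bm, C#m, D, E, F#m, G#dim.
Reading the progression, the first chord not in that set is D#m, so the modulation leaves A major there.
The chord immediately before D#m is C#m, which is diatonic to both keys: iii in A major and iv in G# minor.

C#m — iii in A major, iv in G# minor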